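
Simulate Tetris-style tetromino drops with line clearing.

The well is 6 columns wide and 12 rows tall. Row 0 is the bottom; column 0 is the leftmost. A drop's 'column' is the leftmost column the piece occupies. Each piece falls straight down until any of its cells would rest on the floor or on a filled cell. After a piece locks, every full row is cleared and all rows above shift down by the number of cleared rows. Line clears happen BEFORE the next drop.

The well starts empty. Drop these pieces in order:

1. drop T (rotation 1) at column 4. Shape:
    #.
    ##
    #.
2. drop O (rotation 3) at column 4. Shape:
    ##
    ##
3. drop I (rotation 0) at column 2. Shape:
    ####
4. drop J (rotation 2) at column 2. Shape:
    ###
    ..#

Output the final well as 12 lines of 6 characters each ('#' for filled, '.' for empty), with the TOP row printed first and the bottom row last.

Drop 1: T rot1 at col 4 lands with bottom-row=0; cleared 0 line(s) (total 0); column heights now [0 0 0 0 3 2], max=3
Drop 2: O rot3 at col 4 lands with bottom-row=3; cleared 0 line(s) (total 0); column heights now [0 0 0 0 5 5], max=5
Drop 3: I rot0 at col 2 lands with bottom-row=5; cleared 0 line(s) (total 0); column heights now [0 0 6 6 6 6], max=6
Drop 4: J rot2 at col 2 lands with bottom-row=6; cleared 0 line(s) (total 0); column heights now [0 0 8 8 8 6], max=8

Answer: ......
......
......
......
..###.
....#.
..####
....##
....##
....#.
....##
....#.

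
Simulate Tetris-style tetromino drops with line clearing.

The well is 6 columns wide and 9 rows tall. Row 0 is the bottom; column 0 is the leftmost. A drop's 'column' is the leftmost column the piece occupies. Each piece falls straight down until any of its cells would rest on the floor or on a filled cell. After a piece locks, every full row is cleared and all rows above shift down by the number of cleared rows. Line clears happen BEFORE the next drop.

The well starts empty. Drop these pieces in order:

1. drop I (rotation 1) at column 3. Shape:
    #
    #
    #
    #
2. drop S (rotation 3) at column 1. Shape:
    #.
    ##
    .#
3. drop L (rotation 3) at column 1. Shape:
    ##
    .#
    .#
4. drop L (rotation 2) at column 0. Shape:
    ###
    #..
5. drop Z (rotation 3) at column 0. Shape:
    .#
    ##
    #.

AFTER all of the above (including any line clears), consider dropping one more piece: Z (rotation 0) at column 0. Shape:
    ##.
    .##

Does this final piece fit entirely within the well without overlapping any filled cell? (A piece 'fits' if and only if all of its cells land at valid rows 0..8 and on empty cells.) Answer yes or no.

Answer: no

Derivation:
Drop 1: I rot1 at col 3 lands with bottom-row=0; cleared 0 line(s) (total 0); column heights now [0 0 0 4 0 0], max=4
Drop 2: S rot3 at col 1 lands with bottom-row=0; cleared 0 line(s) (total 0); column heights now [0 3 2 4 0 0], max=4
Drop 3: L rot3 at col 1 lands with bottom-row=2; cleared 0 line(s) (total 0); column heights now [0 5 5 4 0 0], max=5
Drop 4: L rot2 at col 0 lands with bottom-row=4; cleared 0 line(s) (total 0); column heights now [6 6 6 4 0 0], max=6
Drop 5: Z rot3 at col 0 lands with bottom-row=6; cleared 0 line(s) (total 0); column heights now [8 9 6 4 0 0], max=9
Test piece Z rot0 at col 0 (width 3): heights before test = [8 9 6 4 0 0]; fits = False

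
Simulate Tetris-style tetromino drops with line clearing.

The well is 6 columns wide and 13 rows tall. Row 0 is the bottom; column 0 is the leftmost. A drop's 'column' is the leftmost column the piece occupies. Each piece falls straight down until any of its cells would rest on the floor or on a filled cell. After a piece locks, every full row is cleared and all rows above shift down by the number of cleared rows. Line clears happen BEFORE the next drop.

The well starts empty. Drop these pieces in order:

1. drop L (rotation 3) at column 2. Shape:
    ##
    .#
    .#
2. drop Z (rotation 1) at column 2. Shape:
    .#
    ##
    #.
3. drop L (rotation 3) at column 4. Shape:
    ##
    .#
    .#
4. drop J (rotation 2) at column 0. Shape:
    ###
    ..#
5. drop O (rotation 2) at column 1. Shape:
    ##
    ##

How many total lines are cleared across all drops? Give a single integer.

Drop 1: L rot3 at col 2 lands with bottom-row=0; cleared 0 line(s) (total 0); column heights now [0 0 3 3 0 0], max=3
Drop 2: Z rot1 at col 2 lands with bottom-row=3; cleared 0 line(s) (total 0); column heights now [0 0 5 6 0 0], max=6
Drop 3: L rot3 at col 4 lands with bottom-row=0; cleared 0 line(s) (total 0); column heights now [0 0 5 6 3 3], max=6
Drop 4: J rot2 at col 0 lands with bottom-row=5; cleared 0 line(s) (total 0); column heights now [7 7 7 6 3 3], max=7
Drop 5: O rot2 at col 1 lands with bottom-row=7; cleared 0 line(s) (total 0); column heights now [7 9 9 6 3 3], max=9

Answer: 0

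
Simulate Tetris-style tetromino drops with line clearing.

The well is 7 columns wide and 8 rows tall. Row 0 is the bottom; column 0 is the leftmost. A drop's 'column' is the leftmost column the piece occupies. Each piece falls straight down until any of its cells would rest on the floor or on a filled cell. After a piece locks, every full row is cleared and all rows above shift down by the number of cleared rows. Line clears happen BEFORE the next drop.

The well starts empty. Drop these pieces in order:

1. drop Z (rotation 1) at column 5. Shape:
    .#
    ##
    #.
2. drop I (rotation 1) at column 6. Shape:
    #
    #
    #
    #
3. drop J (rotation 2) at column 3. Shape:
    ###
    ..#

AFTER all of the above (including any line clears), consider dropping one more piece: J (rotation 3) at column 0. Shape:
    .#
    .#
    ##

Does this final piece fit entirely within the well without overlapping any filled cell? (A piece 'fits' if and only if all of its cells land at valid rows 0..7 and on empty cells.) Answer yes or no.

Drop 1: Z rot1 at col 5 lands with bottom-row=0; cleared 0 line(s) (total 0); column heights now [0 0 0 0 0 2 3], max=3
Drop 2: I rot1 at col 6 lands with bottom-row=3; cleared 0 line(s) (total 0); column heights now [0 0 0 0 0 2 7], max=7
Drop 3: J rot2 at col 3 lands with bottom-row=2; cleared 0 line(s) (total 0); column heights now [0 0 0 4 4 4 7], max=7
Test piece J rot3 at col 0 (width 2): heights before test = [0 0 0 4 4 4 7]; fits = True

Answer: yes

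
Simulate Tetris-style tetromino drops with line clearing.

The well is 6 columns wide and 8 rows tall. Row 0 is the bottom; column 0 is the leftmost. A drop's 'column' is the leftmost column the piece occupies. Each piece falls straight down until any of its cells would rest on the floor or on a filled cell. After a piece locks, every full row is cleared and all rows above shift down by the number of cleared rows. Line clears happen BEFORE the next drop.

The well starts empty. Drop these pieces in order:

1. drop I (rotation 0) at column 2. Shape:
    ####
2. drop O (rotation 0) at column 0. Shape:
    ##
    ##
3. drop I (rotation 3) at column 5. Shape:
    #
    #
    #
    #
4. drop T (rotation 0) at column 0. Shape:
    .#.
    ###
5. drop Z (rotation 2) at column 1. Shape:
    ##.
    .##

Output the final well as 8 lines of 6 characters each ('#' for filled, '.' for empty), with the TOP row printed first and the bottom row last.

Answer: ......
......
......
......
.##..#
.###.#
###..#
##...#

Derivation:
Drop 1: I rot0 at col 2 lands with bottom-row=0; cleared 0 line(s) (total 0); column heights now [0 0 1 1 1 1], max=1
Drop 2: O rot0 at col 0 lands with bottom-row=0; cleared 1 line(s) (total 1); column heights now [1 1 0 0 0 0], max=1
Drop 3: I rot3 at col 5 lands with bottom-row=0; cleared 0 line(s) (total 1); column heights now [1 1 0 0 0 4], max=4
Drop 4: T rot0 at col 0 lands with bottom-row=1; cleared 0 line(s) (total 1); column heights now [2 3 2 0 0 4], max=4
Drop 5: Z rot2 at col 1 lands with bottom-row=2; cleared 0 line(s) (total 1); column heights now [2 4 4 3 0 4], max=4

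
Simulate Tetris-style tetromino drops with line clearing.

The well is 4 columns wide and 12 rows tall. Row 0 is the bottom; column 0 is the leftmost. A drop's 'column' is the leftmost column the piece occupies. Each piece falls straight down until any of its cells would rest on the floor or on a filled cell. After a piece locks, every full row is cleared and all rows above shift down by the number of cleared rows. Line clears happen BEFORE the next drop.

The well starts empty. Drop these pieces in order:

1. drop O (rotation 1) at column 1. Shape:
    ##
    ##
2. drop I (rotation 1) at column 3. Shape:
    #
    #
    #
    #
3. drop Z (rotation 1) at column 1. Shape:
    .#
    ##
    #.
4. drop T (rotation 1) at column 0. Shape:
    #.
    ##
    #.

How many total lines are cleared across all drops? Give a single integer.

Drop 1: O rot1 at col 1 lands with bottom-row=0; cleared 0 line(s) (total 0); column heights now [0 2 2 0], max=2
Drop 2: I rot1 at col 3 lands with bottom-row=0; cleared 0 line(s) (total 0); column heights now [0 2 2 4], max=4
Drop 3: Z rot1 at col 1 lands with bottom-row=2; cleared 0 line(s) (total 0); column heights now [0 4 5 4], max=5
Drop 4: T rot1 at col 0 lands with bottom-row=3; cleared 1 line(s) (total 1); column heights now [5 4 4 3], max=5

Answer: 1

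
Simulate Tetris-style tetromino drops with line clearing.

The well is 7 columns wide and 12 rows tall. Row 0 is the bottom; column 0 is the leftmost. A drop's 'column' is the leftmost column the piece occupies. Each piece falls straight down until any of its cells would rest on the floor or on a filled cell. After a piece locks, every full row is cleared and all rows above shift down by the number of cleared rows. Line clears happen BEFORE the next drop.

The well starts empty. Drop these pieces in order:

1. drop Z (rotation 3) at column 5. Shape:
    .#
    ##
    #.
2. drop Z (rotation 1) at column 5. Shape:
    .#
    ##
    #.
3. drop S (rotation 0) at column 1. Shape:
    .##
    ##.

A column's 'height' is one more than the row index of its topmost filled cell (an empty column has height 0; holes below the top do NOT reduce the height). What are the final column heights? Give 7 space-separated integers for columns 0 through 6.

Answer: 0 1 2 2 0 4 5

Derivation:
Drop 1: Z rot3 at col 5 lands with bottom-row=0; cleared 0 line(s) (total 0); column heights now [0 0 0 0 0 2 3], max=3
Drop 2: Z rot1 at col 5 lands with bottom-row=2; cleared 0 line(s) (total 0); column heights now [0 0 0 0 0 4 5], max=5
Drop 3: S rot0 at col 1 lands with bottom-row=0; cleared 0 line(s) (total 0); column heights now [0 1 2 2 0 4 5], max=5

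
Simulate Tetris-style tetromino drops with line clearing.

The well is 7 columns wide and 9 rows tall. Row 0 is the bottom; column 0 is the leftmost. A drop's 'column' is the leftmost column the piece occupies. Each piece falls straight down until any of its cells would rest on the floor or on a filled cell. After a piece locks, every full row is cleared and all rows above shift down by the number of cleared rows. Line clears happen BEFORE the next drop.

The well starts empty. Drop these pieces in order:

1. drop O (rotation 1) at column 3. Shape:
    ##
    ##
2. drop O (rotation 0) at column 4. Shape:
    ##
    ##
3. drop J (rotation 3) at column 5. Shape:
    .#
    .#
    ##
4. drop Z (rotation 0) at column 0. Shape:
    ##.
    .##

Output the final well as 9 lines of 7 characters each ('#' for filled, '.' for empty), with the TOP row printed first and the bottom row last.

Drop 1: O rot1 at col 3 lands with bottom-row=0; cleared 0 line(s) (total 0); column heights now [0 0 0 2 2 0 0], max=2
Drop 2: O rot0 at col 4 lands with bottom-row=2; cleared 0 line(s) (total 0); column heights now [0 0 0 2 4 4 0], max=4
Drop 3: J rot3 at col 5 lands with bottom-row=4; cleared 0 line(s) (total 0); column heights now [0 0 0 2 4 5 7], max=7
Drop 4: Z rot0 at col 0 lands with bottom-row=0; cleared 0 line(s) (total 0); column heights now [2 2 1 2 4 5 7], max=7

Answer: .......
.......
......#
......#
.....##
....##.
....##.
##.##..
.####..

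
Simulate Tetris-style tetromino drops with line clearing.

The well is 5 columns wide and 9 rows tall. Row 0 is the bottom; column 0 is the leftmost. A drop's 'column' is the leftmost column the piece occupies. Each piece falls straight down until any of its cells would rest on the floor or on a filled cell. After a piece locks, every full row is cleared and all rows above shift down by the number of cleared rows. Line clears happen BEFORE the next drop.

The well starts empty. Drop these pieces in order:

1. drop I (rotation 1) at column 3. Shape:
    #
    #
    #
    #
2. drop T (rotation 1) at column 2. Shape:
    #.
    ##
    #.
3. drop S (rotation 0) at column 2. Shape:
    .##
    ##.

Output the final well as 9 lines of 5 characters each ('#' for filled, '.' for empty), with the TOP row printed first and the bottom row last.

Drop 1: I rot1 at col 3 lands with bottom-row=0; cleared 0 line(s) (total 0); column heights now [0 0 0 4 0], max=4
Drop 2: T rot1 at col 2 lands with bottom-row=3; cleared 0 line(s) (total 0); column heights now [0 0 6 5 0], max=6
Drop 3: S rot0 at col 2 lands with bottom-row=6; cleared 0 line(s) (total 0); column heights now [0 0 7 8 8], max=8

Answer: .....
...##
..##.
..#..
..##.
..##.
...#.
...#.
...#.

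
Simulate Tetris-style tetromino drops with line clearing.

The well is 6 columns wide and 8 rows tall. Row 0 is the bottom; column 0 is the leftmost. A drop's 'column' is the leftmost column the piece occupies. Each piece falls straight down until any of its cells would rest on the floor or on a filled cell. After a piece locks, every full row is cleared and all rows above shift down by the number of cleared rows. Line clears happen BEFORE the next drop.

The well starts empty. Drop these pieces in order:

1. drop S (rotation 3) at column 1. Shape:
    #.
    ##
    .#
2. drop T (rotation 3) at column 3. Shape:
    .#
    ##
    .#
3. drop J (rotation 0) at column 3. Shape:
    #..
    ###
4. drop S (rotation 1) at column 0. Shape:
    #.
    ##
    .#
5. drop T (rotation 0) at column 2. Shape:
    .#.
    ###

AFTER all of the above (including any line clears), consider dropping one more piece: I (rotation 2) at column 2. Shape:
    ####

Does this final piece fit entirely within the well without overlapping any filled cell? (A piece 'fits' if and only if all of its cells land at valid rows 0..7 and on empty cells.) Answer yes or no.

Drop 1: S rot3 at col 1 lands with bottom-row=0; cleared 0 line(s) (total 0); column heights now [0 3 2 0 0 0], max=3
Drop 2: T rot3 at col 3 lands with bottom-row=0; cleared 0 line(s) (total 0); column heights now [0 3 2 2 3 0], max=3
Drop 3: J rot0 at col 3 lands with bottom-row=3; cleared 0 line(s) (total 0); column heights now [0 3 2 5 4 4], max=5
Drop 4: S rot1 at col 0 lands with bottom-row=3; cleared 0 line(s) (total 0); column heights now [6 5 2 5 4 4], max=6
Drop 5: T rot0 at col 2 lands with bottom-row=5; cleared 0 line(s) (total 0); column heights now [6 5 6 7 6 4], max=7
Test piece I rot2 at col 2 (width 4): heights before test = [6 5 6 7 6 4]; fits = True

Answer: yes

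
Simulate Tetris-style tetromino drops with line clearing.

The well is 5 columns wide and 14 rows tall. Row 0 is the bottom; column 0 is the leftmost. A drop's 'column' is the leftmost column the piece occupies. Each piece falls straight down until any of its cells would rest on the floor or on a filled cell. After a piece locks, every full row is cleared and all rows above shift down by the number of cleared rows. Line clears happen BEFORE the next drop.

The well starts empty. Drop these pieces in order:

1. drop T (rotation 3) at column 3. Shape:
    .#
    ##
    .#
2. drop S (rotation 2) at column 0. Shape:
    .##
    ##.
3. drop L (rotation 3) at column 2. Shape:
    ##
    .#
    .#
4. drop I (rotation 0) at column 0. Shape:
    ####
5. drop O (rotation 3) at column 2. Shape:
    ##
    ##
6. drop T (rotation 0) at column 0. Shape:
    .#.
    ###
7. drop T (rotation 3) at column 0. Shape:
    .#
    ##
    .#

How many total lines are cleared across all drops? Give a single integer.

Answer: 0

Derivation:
Drop 1: T rot3 at col 3 lands with bottom-row=0; cleared 0 line(s) (total 0); column heights now [0 0 0 2 3], max=3
Drop 2: S rot2 at col 0 lands with bottom-row=0; cleared 0 line(s) (total 0); column heights now [1 2 2 2 3], max=3
Drop 3: L rot3 at col 2 lands with bottom-row=2; cleared 0 line(s) (total 0); column heights now [1 2 5 5 3], max=5
Drop 4: I rot0 at col 0 lands with bottom-row=5; cleared 0 line(s) (total 0); column heights now [6 6 6 6 3], max=6
Drop 5: O rot3 at col 2 lands with bottom-row=6; cleared 0 line(s) (total 0); column heights now [6 6 8 8 3], max=8
Drop 6: T rot0 at col 0 lands with bottom-row=8; cleared 0 line(s) (total 0); column heights now [9 10 9 8 3], max=10
Drop 7: T rot3 at col 0 lands with bottom-row=10; cleared 0 line(s) (total 0); column heights now [12 13 9 8 3], max=13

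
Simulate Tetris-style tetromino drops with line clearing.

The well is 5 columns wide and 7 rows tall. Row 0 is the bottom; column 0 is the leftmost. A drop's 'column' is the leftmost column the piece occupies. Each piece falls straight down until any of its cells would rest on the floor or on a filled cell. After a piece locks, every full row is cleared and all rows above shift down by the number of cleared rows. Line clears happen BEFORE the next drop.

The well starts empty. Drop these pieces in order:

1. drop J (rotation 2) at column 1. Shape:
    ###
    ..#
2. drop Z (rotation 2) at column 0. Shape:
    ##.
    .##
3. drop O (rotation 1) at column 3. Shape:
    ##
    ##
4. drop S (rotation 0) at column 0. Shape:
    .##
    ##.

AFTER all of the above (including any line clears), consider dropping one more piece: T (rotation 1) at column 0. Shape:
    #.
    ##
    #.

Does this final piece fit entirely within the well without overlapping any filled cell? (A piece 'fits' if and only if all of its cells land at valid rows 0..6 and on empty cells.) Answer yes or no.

Answer: no

Derivation:
Drop 1: J rot2 at col 1 lands with bottom-row=0; cleared 0 line(s) (total 0); column heights now [0 2 2 2 0], max=2
Drop 2: Z rot2 at col 0 lands with bottom-row=2; cleared 0 line(s) (total 0); column heights now [4 4 3 2 0], max=4
Drop 3: O rot1 at col 3 lands with bottom-row=2; cleared 0 line(s) (total 0); column heights now [4 4 3 4 4], max=4
Drop 4: S rot0 at col 0 lands with bottom-row=4; cleared 0 line(s) (total 0); column heights now [5 6 6 4 4], max=6
Test piece T rot1 at col 0 (width 2): heights before test = [5 6 6 4 4]; fits = False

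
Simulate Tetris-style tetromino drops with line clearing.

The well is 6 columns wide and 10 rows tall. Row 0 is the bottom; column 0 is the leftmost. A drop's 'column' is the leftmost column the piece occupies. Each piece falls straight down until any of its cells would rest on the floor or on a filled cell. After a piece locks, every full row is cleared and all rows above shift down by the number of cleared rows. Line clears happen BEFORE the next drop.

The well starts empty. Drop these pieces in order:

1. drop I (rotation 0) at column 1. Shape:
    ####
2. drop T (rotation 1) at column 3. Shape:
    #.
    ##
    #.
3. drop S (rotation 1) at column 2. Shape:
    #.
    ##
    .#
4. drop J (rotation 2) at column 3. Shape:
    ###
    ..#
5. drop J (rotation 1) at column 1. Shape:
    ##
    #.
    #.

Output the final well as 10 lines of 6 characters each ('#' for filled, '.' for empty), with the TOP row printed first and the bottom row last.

Answer: ......
......
.##...
.#####
.###.#
...#..
...#..
...##.
...#..
.####.

Derivation:
Drop 1: I rot0 at col 1 lands with bottom-row=0; cleared 0 line(s) (total 0); column heights now [0 1 1 1 1 0], max=1
Drop 2: T rot1 at col 3 lands with bottom-row=1; cleared 0 line(s) (total 0); column heights now [0 1 1 4 3 0], max=4
Drop 3: S rot1 at col 2 lands with bottom-row=4; cleared 0 line(s) (total 0); column heights now [0 1 7 6 3 0], max=7
Drop 4: J rot2 at col 3 lands with bottom-row=5; cleared 0 line(s) (total 0); column heights now [0 1 7 7 7 7], max=7
Drop 5: J rot1 at col 1 lands with bottom-row=5; cleared 0 line(s) (total 0); column heights now [0 8 8 7 7 7], max=8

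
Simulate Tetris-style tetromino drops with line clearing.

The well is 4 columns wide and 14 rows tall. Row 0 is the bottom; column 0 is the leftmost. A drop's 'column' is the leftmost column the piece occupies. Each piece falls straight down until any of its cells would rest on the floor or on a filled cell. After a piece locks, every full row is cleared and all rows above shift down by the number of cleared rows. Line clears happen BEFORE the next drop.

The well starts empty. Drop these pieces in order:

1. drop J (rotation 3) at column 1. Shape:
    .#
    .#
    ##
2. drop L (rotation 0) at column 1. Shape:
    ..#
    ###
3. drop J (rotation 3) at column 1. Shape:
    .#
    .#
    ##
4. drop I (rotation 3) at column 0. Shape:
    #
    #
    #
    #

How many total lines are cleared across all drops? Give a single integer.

Drop 1: J rot3 at col 1 lands with bottom-row=0; cleared 0 line(s) (total 0); column heights now [0 1 3 0], max=3
Drop 2: L rot0 at col 1 lands with bottom-row=3; cleared 0 line(s) (total 0); column heights now [0 4 4 5], max=5
Drop 3: J rot3 at col 1 lands with bottom-row=4; cleared 0 line(s) (total 0); column heights now [0 5 7 5], max=7
Drop 4: I rot3 at col 0 lands with bottom-row=0; cleared 1 line(s) (total 1); column heights now [3 4 6 4], max=6

Answer: 1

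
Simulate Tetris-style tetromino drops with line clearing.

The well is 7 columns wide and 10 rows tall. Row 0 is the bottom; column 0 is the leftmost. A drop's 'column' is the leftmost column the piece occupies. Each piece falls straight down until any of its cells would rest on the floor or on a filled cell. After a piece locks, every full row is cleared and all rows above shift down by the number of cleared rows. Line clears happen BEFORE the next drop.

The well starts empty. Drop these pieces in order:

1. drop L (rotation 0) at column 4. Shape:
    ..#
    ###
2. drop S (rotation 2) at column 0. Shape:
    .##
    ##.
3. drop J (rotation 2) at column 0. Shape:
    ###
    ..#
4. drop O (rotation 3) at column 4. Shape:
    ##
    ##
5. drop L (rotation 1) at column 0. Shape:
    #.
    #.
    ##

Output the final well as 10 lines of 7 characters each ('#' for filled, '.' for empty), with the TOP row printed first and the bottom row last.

Drop 1: L rot0 at col 4 lands with bottom-row=0; cleared 0 line(s) (total 0); column heights now [0 0 0 0 1 1 2], max=2
Drop 2: S rot2 at col 0 lands with bottom-row=0; cleared 0 line(s) (total 0); column heights now [1 2 2 0 1 1 2], max=2
Drop 3: J rot2 at col 0 lands with bottom-row=2; cleared 0 line(s) (total 0); column heights now [4 4 4 0 1 1 2], max=4
Drop 4: O rot3 at col 4 lands with bottom-row=1; cleared 0 line(s) (total 0); column heights now [4 4 4 0 3 3 2], max=4
Drop 5: L rot1 at col 0 lands with bottom-row=4; cleared 0 line(s) (total 0); column heights now [7 5 4 0 3 3 2], max=7

Answer: .......
.......
.......
#......
#......
##.....
###....
..#.##.
.##.###
##..###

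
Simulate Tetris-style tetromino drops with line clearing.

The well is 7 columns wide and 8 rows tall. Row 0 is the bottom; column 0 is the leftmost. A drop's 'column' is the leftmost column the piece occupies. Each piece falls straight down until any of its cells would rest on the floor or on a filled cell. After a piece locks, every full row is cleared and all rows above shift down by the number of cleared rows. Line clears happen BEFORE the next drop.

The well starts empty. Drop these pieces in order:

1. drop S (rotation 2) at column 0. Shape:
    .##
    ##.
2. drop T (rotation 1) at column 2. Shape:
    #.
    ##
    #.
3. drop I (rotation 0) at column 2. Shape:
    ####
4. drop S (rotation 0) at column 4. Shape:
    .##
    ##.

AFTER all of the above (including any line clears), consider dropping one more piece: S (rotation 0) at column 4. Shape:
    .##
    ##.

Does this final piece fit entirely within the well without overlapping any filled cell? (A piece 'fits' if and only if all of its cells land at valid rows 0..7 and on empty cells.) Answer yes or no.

Answer: no

Derivation:
Drop 1: S rot2 at col 0 lands with bottom-row=0; cleared 0 line(s) (total 0); column heights now [1 2 2 0 0 0 0], max=2
Drop 2: T rot1 at col 2 lands with bottom-row=2; cleared 0 line(s) (total 0); column heights now [1 2 5 4 0 0 0], max=5
Drop 3: I rot0 at col 2 lands with bottom-row=5; cleared 0 line(s) (total 0); column heights now [1 2 6 6 6 6 0], max=6
Drop 4: S rot0 at col 4 lands with bottom-row=6; cleared 0 line(s) (total 0); column heights now [1 2 6 6 7 8 8], max=8
Test piece S rot0 at col 4 (width 3): heights before test = [1 2 6 6 7 8 8]; fits = False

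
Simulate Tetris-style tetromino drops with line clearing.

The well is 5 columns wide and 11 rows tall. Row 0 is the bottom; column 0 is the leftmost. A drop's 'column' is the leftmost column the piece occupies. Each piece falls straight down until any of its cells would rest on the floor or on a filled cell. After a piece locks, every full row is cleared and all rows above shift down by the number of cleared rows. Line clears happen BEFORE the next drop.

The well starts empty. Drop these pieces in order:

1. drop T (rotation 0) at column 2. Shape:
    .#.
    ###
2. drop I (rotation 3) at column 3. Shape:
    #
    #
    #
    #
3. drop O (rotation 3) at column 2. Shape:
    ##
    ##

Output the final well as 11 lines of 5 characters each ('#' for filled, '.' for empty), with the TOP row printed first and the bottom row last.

Drop 1: T rot0 at col 2 lands with bottom-row=0; cleared 0 line(s) (total 0); column heights now [0 0 1 2 1], max=2
Drop 2: I rot3 at col 3 lands with bottom-row=2; cleared 0 line(s) (total 0); column heights now [0 0 1 6 1], max=6
Drop 3: O rot3 at col 2 lands with bottom-row=6; cleared 0 line(s) (total 0); column heights now [0 0 8 8 1], max=8

Answer: .....
.....
.....
..##.
..##.
...#.
...#.
...#.
...#.
...#.
..###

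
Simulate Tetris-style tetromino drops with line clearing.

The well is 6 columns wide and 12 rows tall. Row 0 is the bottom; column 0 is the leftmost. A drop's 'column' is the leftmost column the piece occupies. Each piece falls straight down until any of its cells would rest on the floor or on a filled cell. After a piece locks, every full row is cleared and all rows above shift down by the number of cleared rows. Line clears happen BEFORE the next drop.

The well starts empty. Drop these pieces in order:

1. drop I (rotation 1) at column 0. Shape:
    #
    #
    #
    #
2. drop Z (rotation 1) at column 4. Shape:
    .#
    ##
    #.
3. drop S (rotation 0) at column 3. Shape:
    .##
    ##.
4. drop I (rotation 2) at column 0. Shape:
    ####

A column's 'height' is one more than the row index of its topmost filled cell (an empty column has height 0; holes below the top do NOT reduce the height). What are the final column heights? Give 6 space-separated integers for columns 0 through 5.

Answer: 5 5 5 5 4 4

Derivation:
Drop 1: I rot1 at col 0 lands with bottom-row=0; cleared 0 line(s) (total 0); column heights now [4 0 0 0 0 0], max=4
Drop 2: Z rot1 at col 4 lands with bottom-row=0; cleared 0 line(s) (total 0); column heights now [4 0 0 0 2 3], max=4
Drop 3: S rot0 at col 3 lands with bottom-row=2; cleared 0 line(s) (total 0); column heights now [4 0 0 3 4 4], max=4
Drop 4: I rot2 at col 0 lands with bottom-row=4; cleared 0 line(s) (total 0); column heights now [5 5 5 5 4 4], max=5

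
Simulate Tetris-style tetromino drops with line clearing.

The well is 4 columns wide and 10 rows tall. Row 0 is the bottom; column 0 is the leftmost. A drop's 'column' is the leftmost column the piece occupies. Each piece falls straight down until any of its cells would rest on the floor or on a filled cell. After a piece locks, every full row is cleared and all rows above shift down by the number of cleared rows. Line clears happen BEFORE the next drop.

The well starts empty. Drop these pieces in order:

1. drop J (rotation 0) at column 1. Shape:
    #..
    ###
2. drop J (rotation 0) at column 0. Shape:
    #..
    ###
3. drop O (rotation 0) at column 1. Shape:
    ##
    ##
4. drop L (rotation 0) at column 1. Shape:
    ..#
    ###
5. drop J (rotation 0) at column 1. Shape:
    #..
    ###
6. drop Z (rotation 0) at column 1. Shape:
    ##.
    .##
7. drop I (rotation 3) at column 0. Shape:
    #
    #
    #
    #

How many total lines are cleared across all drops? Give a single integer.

Answer: 2

Derivation:
Drop 1: J rot0 at col 1 lands with bottom-row=0; cleared 0 line(s) (total 0); column heights now [0 2 1 1], max=2
Drop 2: J rot0 at col 0 lands with bottom-row=2; cleared 0 line(s) (total 0); column heights now [4 3 3 1], max=4
Drop 3: O rot0 at col 1 lands with bottom-row=3; cleared 0 line(s) (total 0); column heights now [4 5 5 1], max=5
Drop 4: L rot0 at col 1 lands with bottom-row=5; cleared 0 line(s) (total 0); column heights now [4 6 6 7], max=7
Drop 5: J rot0 at col 1 lands with bottom-row=7; cleared 0 line(s) (total 0); column heights now [4 9 8 8], max=9
Drop 6: Z rot0 at col 1 lands with bottom-row=8; cleared 0 line(s) (total 0); column heights now [4 10 10 9], max=10
Drop 7: I rot3 at col 0 lands with bottom-row=4; cleared 2 line(s) (total 2); column heights now [6 8 8 7], max=8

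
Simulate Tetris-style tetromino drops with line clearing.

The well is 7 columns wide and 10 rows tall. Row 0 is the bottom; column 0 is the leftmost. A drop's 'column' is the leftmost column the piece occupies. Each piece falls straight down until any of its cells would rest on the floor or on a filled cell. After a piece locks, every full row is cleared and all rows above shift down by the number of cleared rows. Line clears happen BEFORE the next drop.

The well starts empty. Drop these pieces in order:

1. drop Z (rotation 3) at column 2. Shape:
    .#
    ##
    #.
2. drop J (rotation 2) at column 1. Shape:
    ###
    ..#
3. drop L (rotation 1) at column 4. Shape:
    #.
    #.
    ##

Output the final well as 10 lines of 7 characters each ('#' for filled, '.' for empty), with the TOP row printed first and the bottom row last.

Drop 1: Z rot3 at col 2 lands with bottom-row=0; cleared 0 line(s) (total 0); column heights now [0 0 2 3 0 0 0], max=3
Drop 2: J rot2 at col 1 lands with bottom-row=3; cleared 0 line(s) (total 0); column heights now [0 5 5 5 0 0 0], max=5
Drop 3: L rot1 at col 4 lands with bottom-row=0; cleared 0 line(s) (total 0); column heights now [0 5 5 5 3 1 0], max=5

Answer: .......
.......
.......
.......
.......
.###...
...#...
...##..
..###..
..#.##.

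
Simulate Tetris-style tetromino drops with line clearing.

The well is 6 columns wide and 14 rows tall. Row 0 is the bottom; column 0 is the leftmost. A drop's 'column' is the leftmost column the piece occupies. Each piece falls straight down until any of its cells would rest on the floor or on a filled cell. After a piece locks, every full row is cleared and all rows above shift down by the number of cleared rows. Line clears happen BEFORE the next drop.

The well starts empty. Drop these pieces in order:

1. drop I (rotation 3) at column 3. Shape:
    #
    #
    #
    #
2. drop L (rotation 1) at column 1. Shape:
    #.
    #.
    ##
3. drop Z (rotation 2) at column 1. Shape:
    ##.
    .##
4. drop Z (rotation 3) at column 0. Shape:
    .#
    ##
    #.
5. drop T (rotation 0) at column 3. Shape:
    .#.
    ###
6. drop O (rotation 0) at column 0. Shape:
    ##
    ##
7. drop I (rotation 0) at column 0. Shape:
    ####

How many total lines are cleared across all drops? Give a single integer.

Answer: 1

Derivation:
Drop 1: I rot3 at col 3 lands with bottom-row=0; cleared 0 line(s) (total 0); column heights now [0 0 0 4 0 0], max=4
Drop 2: L rot1 at col 1 lands with bottom-row=0; cleared 0 line(s) (total 0); column heights now [0 3 1 4 0 0], max=4
Drop 3: Z rot2 at col 1 lands with bottom-row=4; cleared 0 line(s) (total 0); column heights now [0 6 6 5 0 0], max=6
Drop 4: Z rot3 at col 0 lands with bottom-row=5; cleared 0 line(s) (total 0); column heights now [7 8 6 5 0 0], max=8
Drop 5: T rot0 at col 3 lands with bottom-row=5; cleared 1 line(s) (total 1); column heights now [6 7 5 5 6 0], max=7
Drop 6: O rot0 at col 0 lands with bottom-row=7; cleared 0 line(s) (total 1); column heights now [9 9 5 5 6 0], max=9
Drop 7: I rot0 at col 0 lands with bottom-row=9; cleared 0 line(s) (total 1); column heights now [10 10 10 10 6 0], max=10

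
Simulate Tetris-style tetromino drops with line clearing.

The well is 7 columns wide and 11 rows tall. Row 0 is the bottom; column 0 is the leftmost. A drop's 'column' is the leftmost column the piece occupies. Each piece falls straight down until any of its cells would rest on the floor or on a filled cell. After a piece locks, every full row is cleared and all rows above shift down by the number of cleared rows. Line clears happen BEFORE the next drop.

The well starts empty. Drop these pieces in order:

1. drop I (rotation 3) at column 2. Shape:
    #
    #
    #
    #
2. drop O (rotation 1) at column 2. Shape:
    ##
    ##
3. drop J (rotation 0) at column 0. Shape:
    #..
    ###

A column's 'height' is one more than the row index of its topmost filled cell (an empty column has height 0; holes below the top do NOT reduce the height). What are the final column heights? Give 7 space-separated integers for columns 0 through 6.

Answer: 8 7 7 6 0 0 0

Derivation:
Drop 1: I rot3 at col 2 lands with bottom-row=0; cleared 0 line(s) (total 0); column heights now [0 0 4 0 0 0 0], max=4
Drop 2: O rot1 at col 2 lands with bottom-row=4; cleared 0 line(s) (total 0); column heights now [0 0 6 6 0 0 0], max=6
Drop 3: J rot0 at col 0 lands with bottom-row=6; cleared 0 line(s) (total 0); column heights now [8 7 7 6 0 0 0], max=8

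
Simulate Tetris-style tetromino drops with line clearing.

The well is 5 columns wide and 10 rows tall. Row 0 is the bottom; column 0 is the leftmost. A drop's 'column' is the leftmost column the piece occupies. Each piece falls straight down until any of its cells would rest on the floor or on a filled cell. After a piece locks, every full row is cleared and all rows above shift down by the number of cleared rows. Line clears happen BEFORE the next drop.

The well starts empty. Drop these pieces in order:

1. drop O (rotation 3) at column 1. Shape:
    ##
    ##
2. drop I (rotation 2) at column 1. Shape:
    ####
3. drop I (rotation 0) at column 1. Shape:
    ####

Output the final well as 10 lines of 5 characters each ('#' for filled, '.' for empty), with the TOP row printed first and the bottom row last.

Answer: .....
.....
.....
.....
.....
.....
.####
.####
.##..
.##..

Derivation:
Drop 1: O rot3 at col 1 lands with bottom-row=0; cleared 0 line(s) (total 0); column heights now [0 2 2 0 0], max=2
Drop 2: I rot2 at col 1 lands with bottom-row=2; cleared 0 line(s) (total 0); column heights now [0 3 3 3 3], max=3
Drop 3: I rot0 at col 1 lands with bottom-row=3; cleared 0 line(s) (total 0); column heights now [0 4 4 4 4], max=4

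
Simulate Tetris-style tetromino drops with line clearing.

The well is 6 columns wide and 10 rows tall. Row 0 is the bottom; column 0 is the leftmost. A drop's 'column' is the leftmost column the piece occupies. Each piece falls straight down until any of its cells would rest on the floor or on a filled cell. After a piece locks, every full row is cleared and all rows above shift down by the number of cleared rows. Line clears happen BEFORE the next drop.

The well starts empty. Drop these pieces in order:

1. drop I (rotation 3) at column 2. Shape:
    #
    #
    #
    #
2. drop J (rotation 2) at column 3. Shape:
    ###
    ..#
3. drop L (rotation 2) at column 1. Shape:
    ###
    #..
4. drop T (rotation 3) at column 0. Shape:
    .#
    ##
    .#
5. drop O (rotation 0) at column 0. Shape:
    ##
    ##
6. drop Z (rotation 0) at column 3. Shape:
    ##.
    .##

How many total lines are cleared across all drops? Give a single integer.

Drop 1: I rot3 at col 2 lands with bottom-row=0; cleared 0 line(s) (total 0); column heights now [0 0 4 0 0 0], max=4
Drop 2: J rot2 at col 3 lands with bottom-row=0; cleared 0 line(s) (total 0); column heights now [0 0 4 2 2 2], max=4
Drop 3: L rot2 at col 1 lands with bottom-row=3; cleared 0 line(s) (total 0); column heights now [0 5 5 5 2 2], max=5
Drop 4: T rot3 at col 0 lands with bottom-row=5; cleared 0 line(s) (total 0); column heights now [7 8 5 5 2 2], max=8
Drop 5: O rot0 at col 0 lands with bottom-row=8; cleared 0 line(s) (total 0); column heights now [10 10 5 5 2 2], max=10
Drop 6: Z rot0 at col 3 lands with bottom-row=4; cleared 0 line(s) (total 0); column heights now [10 10 5 6 6 5], max=10

Answer: 0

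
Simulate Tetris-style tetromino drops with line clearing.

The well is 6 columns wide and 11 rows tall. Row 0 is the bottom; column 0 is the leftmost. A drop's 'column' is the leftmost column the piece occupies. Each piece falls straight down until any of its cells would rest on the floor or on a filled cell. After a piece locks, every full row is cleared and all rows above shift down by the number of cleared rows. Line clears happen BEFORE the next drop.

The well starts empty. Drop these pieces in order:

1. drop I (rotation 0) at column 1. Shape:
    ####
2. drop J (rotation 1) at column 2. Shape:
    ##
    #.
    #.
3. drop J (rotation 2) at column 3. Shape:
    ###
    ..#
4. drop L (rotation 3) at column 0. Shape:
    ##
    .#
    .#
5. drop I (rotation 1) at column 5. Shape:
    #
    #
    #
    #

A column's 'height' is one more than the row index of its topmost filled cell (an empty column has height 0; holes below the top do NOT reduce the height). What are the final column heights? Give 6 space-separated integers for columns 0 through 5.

Drop 1: I rot0 at col 1 lands with bottom-row=0; cleared 0 line(s) (total 0); column heights now [0 1 1 1 1 0], max=1
Drop 2: J rot1 at col 2 lands with bottom-row=1; cleared 0 line(s) (total 0); column heights now [0 1 4 4 1 0], max=4
Drop 3: J rot2 at col 3 lands with bottom-row=3; cleared 0 line(s) (total 0); column heights now [0 1 4 5 5 5], max=5
Drop 4: L rot3 at col 0 lands with bottom-row=1; cleared 0 line(s) (total 0); column heights now [4 4 4 5 5 5], max=5
Drop 5: I rot1 at col 5 lands with bottom-row=5; cleared 0 line(s) (total 0); column heights now [4 4 4 5 5 9], max=9

Answer: 4 4 4 5 5 9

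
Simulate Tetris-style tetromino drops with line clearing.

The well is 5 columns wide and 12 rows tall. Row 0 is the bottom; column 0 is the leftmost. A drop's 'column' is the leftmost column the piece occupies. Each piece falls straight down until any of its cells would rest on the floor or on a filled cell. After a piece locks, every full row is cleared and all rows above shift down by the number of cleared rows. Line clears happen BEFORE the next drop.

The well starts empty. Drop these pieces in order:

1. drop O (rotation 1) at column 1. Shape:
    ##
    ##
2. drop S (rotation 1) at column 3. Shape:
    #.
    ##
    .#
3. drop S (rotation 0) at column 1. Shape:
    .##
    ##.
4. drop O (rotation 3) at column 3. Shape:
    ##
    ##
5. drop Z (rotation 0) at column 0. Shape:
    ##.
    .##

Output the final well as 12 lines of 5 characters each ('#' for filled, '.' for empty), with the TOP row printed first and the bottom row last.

Drop 1: O rot1 at col 1 lands with bottom-row=0; cleared 0 line(s) (total 0); column heights now [0 2 2 0 0], max=2
Drop 2: S rot1 at col 3 lands with bottom-row=0; cleared 0 line(s) (total 0); column heights now [0 2 2 3 2], max=3
Drop 3: S rot0 at col 1 lands with bottom-row=2; cleared 0 line(s) (total 0); column heights now [0 3 4 4 2], max=4
Drop 4: O rot3 at col 3 lands with bottom-row=4; cleared 0 line(s) (total 0); column heights now [0 3 4 6 6], max=6
Drop 5: Z rot0 at col 0 lands with bottom-row=4; cleared 0 line(s) (total 0); column heights now [6 6 5 6 6], max=6

Answer: .....
.....
.....
.....
.....
.....
##.##
.####
..##.
.###.
.####
.##.#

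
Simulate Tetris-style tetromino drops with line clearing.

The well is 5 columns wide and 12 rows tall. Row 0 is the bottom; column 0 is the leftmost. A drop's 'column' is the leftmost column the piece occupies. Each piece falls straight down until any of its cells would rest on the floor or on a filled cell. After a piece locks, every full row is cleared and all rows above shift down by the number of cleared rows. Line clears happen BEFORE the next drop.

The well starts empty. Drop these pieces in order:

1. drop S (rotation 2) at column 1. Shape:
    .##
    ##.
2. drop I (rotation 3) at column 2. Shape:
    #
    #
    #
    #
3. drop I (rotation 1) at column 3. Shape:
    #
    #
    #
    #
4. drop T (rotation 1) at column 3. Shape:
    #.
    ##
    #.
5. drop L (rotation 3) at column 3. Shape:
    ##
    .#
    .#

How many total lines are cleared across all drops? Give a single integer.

Answer: 0

Derivation:
Drop 1: S rot2 at col 1 lands with bottom-row=0; cleared 0 line(s) (total 0); column heights now [0 1 2 2 0], max=2
Drop 2: I rot3 at col 2 lands with bottom-row=2; cleared 0 line(s) (total 0); column heights now [0 1 6 2 0], max=6
Drop 3: I rot1 at col 3 lands with bottom-row=2; cleared 0 line(s) (total 0); column heights now [0 1 6 6 0], max=6
Drop 4: T rot1 at col 3 lands with bottom-row=6; cleared 0 line(s) (total 0); column heights now [0 1 6 9 8], max=9
Drop 5: L rot3 at col 3 lands with bottom-row=8; cleared 0 line(s) (total 0); column heights now [0 1 6 11 11], max=11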